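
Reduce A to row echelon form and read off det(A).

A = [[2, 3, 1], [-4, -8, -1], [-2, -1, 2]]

Forward elimination:
R2 <- R2 - (-2)*R1:  [  0  -2   1 ]
R3 <- R3 - (-1)*R1:  [ 0  2  3 ]
R3 <- R3 - (-1)*R2:  [ 0  0  4 ]
Upper-triangular form:
[ 2   3  1 ]
[ 0  -2  1 ]
[ 0   0  4 ]
det(A) = (-1)^0 * (2) * (-2) * (4) = -16  (0 row swaps -> sign +1)

det(A) = -16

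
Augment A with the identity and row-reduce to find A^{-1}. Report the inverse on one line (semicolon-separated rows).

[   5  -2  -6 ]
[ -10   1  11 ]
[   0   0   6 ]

inverse = [-1/15 -2/15 8/45; -2/3 -1/3 -1/18; 0 0 1/6]

Gauss-Jordan on [A | I]:
R1 <- (1/5)*R1:  [    1  -2/5  -6/5  |   1/5     0     0 ]
R2 <- R2 - (-10)*R1:  [  0  -3  -1  |   2   1   0 ]
R2 <- (1/-3)*R2:  [    0     1   1/3  |  -2/3  -1/3     0 ]
R1 <- R1 - (-2/5)*R2:  [      1       0  -16/15  |   -1/15   -2/15       0 ]
R3 <- (1/6)*R3:  [   0    0    1  |    0    0  1/6 ]
R1 <- R1 - (-16/15)*R3:  [     1      0      0  |  -1/15  -2/15   8/45 ]
R2 <- R2 - (1/3)*R3:  [     0      1      0  |   -2/3   -1/3  -1/18 ]
Right block of [I | A^{-1}] is the inverse:
[ -1/15  -2/15   8/45 ]
[  -2/3   -1/3  -1/18 ]
[     0      0    1/6 ]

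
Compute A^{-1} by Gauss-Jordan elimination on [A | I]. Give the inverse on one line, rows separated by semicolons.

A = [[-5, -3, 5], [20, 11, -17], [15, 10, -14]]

inverse = [4/5 2/5 -1/5; 5/4 -1/4 3/4; 7/4 1/4 1/4]

Gauss-Jordan on [A | I]:
R1 <- (1/-5)*R1:  [    1   3/5    -1  |  -1/5     0     0 ]
R2 <- R2 - (20)*R1:  [  0  -1   3  |   4   1   0 ]
R3 <- R3 - (15)*R1:  [ 0  1  1  |  3  0  1 ]
R2 <- (1/-1)*R2:  [  0   1  -3  |  -4  -1   0 ]
R1 <- R1 - (3/5)*R2:  [    1     0   4/5  |  11/5   3/5     0 ]
R3 <- R3 - (1)*R2:  [ 0  0  4  |  7  1  1 ]
R3 <- (1/4)*R3:  [   0    0    1  |  7/4  1/4  1/4 ]
R1 <- R1 - (4/5)*R3:  [    1     0     0  |   4/5   2/5  -1/5 ]
R2 <- R2 - (-3)*R3:  [    0     1     0  |   5/4  -1/4   3/4 ]
Right block of [I | A^{-1}] is the inverse:
[ 4/5   2/5  -1/5 ]
[ 5/4  -1/4   3/4 ]
[ 7/4   1/4   1/4 ]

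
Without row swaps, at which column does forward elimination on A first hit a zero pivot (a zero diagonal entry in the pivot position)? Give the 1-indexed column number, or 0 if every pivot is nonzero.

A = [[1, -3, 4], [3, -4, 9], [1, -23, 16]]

first zero-pivot column = 3

Naive forward elimination:
R2 <- R2 - (3)*R1:  [  0   5  -3 ]
R3 <- R3 - (1)*R1:  [   0  -20   12 ]
R3 <- R3 - (-4)*R2:  [ 0  0  0 ]
Matrix at this point:
[ 1  -3   4 ]
[ 0   5  -3 ]
[ 0   0   0 ]
Pivot entry (3,3) in the last row is zero and there are no rows below to swap with -> zero pivot in column 3 (A is singular).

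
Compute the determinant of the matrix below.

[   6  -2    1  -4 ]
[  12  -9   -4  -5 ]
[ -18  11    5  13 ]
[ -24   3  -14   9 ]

det(A) = 120

Forward elimination:
R2 <- R2 - (2)*R1:  [  0  -5  -6   3 ]
R3 <- R3 - (-3)*R1:  [ 0  5  8  1 ]
R4 <- R4 - (-4)*R1:  [   0   -5  -10   -7 ]
R3 <- R3 - (-1)*R2:  [ 0  0  2  4 ]
R4 <- R4 - (1)*R2:  [   0    0   -4  -10 ]
R4 <- R4 - (-2)*R3:  [  0   0   0  -2 ]
Upper-triangular form:
[ 6  -2   1  -4 ]
[ 0  -5  -6   3 ]
[ 0   0   2   4 ]
[ 0   0   0  -2 ]
det(A) = (-1)^0 * (6) * (-5) * (2) * (-2) = 120  (0 row swaps -> sign +1)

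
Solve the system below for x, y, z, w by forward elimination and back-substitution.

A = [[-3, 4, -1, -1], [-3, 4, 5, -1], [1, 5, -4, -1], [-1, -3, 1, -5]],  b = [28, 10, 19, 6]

Forward elimination on [A|b]:
R2 <- R2 - (1)*R1:  [   0    0    6    0  -18 ]
R3 <- R3 - (-1/3)*R1:  [     0   19/3  -13/3   -4/3   85/3 ]
R4 <- R4 - (1/3)*R1:  [     0  -13/3    4/3  -14/3  -10/3 ]
R2 <-> R3   (pivot in column 2 was zero)
[ -3      4     -1     -1     28 ]
[  0   19/3  -13/3   -4/3   85/3 ]
[  0      0      6      0    -18 ]
[  0  -13/3    4/3  -14/3  -10/3 ]
R4 <- R4 - (-13/19)*R2:  [       0        0   -31/19  -106/19   305/19 ]
R4 <- R4 - (-31/114)*R3:  [       0        0        0  -106/19   212/19 ]
Row echelon form:
[ -3     4     -1       -1  |      28 ]
[  0  19/3  -13/3     -4/3  |    85/3 ]
[  0     0      6        0  |     -18 ]
[  0     0      0  -106/19  |  212/19 ]
Back-substitution:
w = (212/19) / (-106/19) = -2
z = (-18) / 6 = -3
y = (85/3 - (-13/3)*(-3) - (-4/3)*(-2)) / (19/3) = 2
x = (28 - (4)*(2) - (-1)*(-3) - (-1)*(-2)) / -3 = -5

(-5, 2, -3, -2)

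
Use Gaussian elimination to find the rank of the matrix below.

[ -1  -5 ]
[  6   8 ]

Row reduction:
R2 <- R2 - (-6)*R1:  [   0  -22 ]
Row echelon form:
[ -1   -5 ]
[  0  -22 ]
Nonzero rows / pivot columns: 2

rank(A) = 2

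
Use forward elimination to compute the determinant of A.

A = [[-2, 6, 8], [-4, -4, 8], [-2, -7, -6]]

det(A) = -240

Forward elimination:
R2 <- R2 - (2)*R1:  [   0  -16   -8 ]
R3 <- R3 - (1)*R1:  [   0  -13  -14 ]
R3 <- R3 - (13/16)*R2:  [     0      0  -15/2 ]
Upper-triangular form:
[ -2    6      8 ]
[  0  -16     -8 ]
[  0    0  -15/2 ]
det(A) = (-1)^0 * (-2) * (-16) * (-15/2) = -240  (0 row swaps -> sign +1)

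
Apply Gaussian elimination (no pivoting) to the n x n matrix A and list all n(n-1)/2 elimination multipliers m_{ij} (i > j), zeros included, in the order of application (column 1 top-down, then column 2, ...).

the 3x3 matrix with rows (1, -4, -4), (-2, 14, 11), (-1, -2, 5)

Forward elimination:
R2 <- R2 - (-2)*R1:  [ 0  6  3 ]
R3 <- R3 - (-1)*R1:  [  0  -6   1 ]
R3 <- R3 - (-1)*R2:  [ 0  0  4 ]
Multipliers (in order of application): m_{21} = -2, m_{31} = -1, m_{32} = -1

multipliers: -2, -1, -1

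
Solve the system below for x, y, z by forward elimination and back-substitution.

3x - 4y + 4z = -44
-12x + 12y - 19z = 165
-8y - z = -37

(-4, 5, -3)

Forward elimination on [A|b]:
R2 <- R2 - (-4)*R1:  [   0   -4   -3  -11 ]
R3 <- R3 - (2)*R2:  [   0    0    5  -15 ]
Row echelon form:
[ 3  -4   4  |  -44 ]
[ 0  -4  -3  |  -11 ]
[ 0   0   5  |  -15 ]
Back-substitution:
z = (-15) / 5 = -3
y = (-11 - (-3)*(-3)) / -4 = 5
x = (-44 - (-4)*(5) - (4)*(-3)) / 3 = -4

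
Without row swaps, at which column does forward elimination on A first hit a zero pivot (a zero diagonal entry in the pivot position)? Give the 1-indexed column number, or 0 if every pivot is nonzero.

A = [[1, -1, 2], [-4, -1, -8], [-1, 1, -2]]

Naive forward elimination:
R2 <- R2 - (-4)*R1:  [  0  -5   0 ]
R3 <- R3 - (-1)*R1:  [ 0  0  0 ]
Matrix at this point:
[ 1  -1  2 ]
[ 0  -5  0 ]
[ 0   0  0 ]
Pivot entry (3,3) in the last row is zero and there are no rows below to swap with -> zero pivot in column 3 (A is singular).

first zero-pivot column = 3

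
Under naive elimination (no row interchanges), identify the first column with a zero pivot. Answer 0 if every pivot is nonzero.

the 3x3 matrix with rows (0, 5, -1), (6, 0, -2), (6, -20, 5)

first zero-pivot column = 1

Naive forward elimination:
Pivot entry (1,1) is zero but row 2 has 6 in column 1 -> naive elimination stops; a row interchange (e.g. R1 <-> R2) would be required here.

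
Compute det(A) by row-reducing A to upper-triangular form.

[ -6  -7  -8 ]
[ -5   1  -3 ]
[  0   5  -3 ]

Forward elimination:
R2 <- R2 - (5/6)*R1:  [    0  41/6  11/3 ]
R3 <- R3 - (30/41)*R2:  [       0        0  -233/41 ]
Upper-triangular form:
[ -6    -7       -8 ]
[  0  41/6     11/3 ]
[  0     0  -233/41 ]
det(A) = (-1)^0 * (-6) * (41/6) * (-233/41) = 233  (0 row swaps -> sign +1)

det(A) = 233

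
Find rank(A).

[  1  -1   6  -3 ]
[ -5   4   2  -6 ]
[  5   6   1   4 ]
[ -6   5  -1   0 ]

rank(A) = 4

Row reduction:
R2 <- R2 - (-5)*R1:  [   0   -1   32  -21 ]
R3 <- R3 - (5)*R1:  [   0   11  -29   19 ]
R4 <- R4 - (-6)*R1:  [   0   -1   35  -18 ]
R3 <- R3 - (-11)*R2:  [    0     0   323  -212 ]
R4 <- R4 - (1)*R2:  [ 0  0  3  3 ]
R4 <- R4 - (3/323)*R3:  [        0         0         0  1605/323 ]
Row echelon form:
[ 1  -1    6        -3 ]
[ 0  -1   32       -21 ]
[ 0   0  323      -212 ]
[ 0   0    0  1605/323 ]
Nonzero rows / pivot columns: 4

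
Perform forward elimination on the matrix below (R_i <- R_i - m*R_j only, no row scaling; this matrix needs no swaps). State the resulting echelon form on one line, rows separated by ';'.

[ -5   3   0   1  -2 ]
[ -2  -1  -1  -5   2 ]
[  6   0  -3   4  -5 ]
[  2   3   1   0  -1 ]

Forward elimination:
R2 <- R2 - (2/5)*R1:  [     0  -11/5     -1  -27/5   14/5 ]
R3 <- R3 - (-6/5)*R1:  [     0   18/5     -3   26/5  -37/5 ]
R4 <- R4 - (-2/5)*R1:  [    0  21/5     1   2/5  -9/5 ]
R3 <- R3 - (-18/11)*R2:  [      0       0  -51/11  -40/11  -31/11 ]
R4 <- R4 - (-21/11)*R2:  [       0        0   -10/11  -109/11    39/11 ]
R4 <- R4 - (10/51)*R3:  [       0        0        0  -469/51   209/51 ]
Row echelon form:
[ -5      3       0        1      -2 ]
[  0  -11/5      -1    -27/5    14/5 ]
[  0      0  -51/11   -40/11  -31/11 ]
[  0      0       0  -469/51  209/51 ]

REF = [-5 3 0 1 -2; 0 -11/5 -1 -27/5 14/5; 0 0 -51/11 -40/11 -31/11; 0 0 0 -469/51 209/51]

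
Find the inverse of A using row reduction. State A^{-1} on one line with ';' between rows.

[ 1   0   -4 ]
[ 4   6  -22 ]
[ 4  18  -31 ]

inverse = [35/3 -4 4/3; 2 -5/6 1/3; 8/3 -1 1/3]

Gauss-Jordan on [A | I]:
R2 <- R2 - (4)*R1:  [  0   6  -6  |  -4   1   0 ]
R3 <- R3 - (4)*R1:  [   0   18  -15  |   -4    0    1 ]
R2 <- (1/6)*R2:  [    0     1    -1  |  -2/3   1/6     0 ]
R3 <- R3 - (18)*R2:  [  0   0   3  |   8  -3   1 ]
R3 <- (1/3)*R3:  [   0    0    1  |  8/3   -1  1/3 ]
R1 <- R1 - (-4)*R3:  [    1     0     0  |  35/3    -4   4/3 ]
R2 <- R2 - (-1)*R3:  [    0     1     0  |     2  -5/6   1/3 ]
Right block of [I | A^{-1}] is the inverse:
[ 35/3    -4  4/3 ]
[    2  -5/6  1/3 ]
[  8/3    -1  1/3 ]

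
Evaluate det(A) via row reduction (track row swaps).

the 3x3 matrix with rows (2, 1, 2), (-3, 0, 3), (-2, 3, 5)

Forward elimination:
R2 <- R2 - (-3/2)*R1:  [   0  3/2    6 ]
R3 <- R3 - (-1)*R1:  [ 0  4  7 ]
R3 <- R3 - (8/3)*R2:  [  0   0  -9 ]
Upper-triangular form:
[ 2    1   2 ]
[ 0  3/2   6 ]
[ 0    0  -9 ]
det(A) = (-1)^0 * (2) * (3/2) * (-9) = -27  (0 row swaps -> sign +1)

det(A) = -27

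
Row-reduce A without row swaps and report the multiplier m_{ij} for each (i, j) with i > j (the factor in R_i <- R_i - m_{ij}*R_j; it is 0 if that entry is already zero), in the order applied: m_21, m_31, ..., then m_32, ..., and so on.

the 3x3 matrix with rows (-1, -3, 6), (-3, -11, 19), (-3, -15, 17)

multipliers: 3, 3, 3

Forward elimination:
R2 <- R2 - (3)*R1:  [  0  -2   1 ]
R3 <- R3 - (3)*R1:  [  0  -6  -1 ]
R3 <- R3 - (3)*R2:  [  0   0  -4 ]
Multipliers (in order of application): m_{21} = 3, m_{31} = 3, m_{32} = 3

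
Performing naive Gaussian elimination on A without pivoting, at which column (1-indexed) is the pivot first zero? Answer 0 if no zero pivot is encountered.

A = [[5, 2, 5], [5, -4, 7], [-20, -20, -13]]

first zero-pivot column = 0

Naive forward elimination:
R2 <- R2 - (1)*R1:  [  0  -6   2 ]
R3 <- R3 - (-4)*R1:  [   0  -12    7 ]
R3 <- R3 - (2)*R2:  [ 0  0  3 ]
All pivots nonzero; naive elimination completes without hitting a zero pivot.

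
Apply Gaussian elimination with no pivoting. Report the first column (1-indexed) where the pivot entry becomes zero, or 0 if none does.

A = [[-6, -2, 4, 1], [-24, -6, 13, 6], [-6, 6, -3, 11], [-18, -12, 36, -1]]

Naive forward elimination:
R2 <- R2 - (4)*R1:  [  0   2  -3   2 ]
R3 <- R3 - (1)*R1:  [  0   8  -7  10 ]
R4 <- R4 - (3)*R1:  [  0  -6  24  -4 ]
R3 <- R3 - (4)*R2:  [ 0  0  5  2 ]
R4 <- R4 - (-3)*R2:  [  0   0  15   2 ]
R4 <- R4 - (3)*R3:  [  0   0   0  -4 ]
All pivots nonzero; naive elimination completes without hitting a zero pivot.

first zero-pivot column = 0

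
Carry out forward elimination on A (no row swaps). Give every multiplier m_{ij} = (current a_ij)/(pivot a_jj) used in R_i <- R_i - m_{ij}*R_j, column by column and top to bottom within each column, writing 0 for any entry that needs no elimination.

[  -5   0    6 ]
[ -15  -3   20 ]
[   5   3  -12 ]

multipliers: 3, -1, -1

Forward elimination:
R2 <- R2 - (3)*R1:  [  0  -3   2 ]
R3 <- R3 - (-1)*R1:  [  0   3  -6 ]
R3 <- R3 - (-1)*R2:  [  0   0  -4 ]
Multipliers (in order of application): m_{21} = 3, m_{31} = -1, m_{32} = -1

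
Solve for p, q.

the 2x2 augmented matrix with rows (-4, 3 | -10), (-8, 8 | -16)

Forward elimination on [A|b]:
R2 <- R2 - (2)*R1:  [ 0  2  4 ]
Row echelon form:
[ -4  3  |  -10 ]
[  0  2  |    4 ]
Back-substitution:
q = (4) / 2 = 2
p = (-10 - (3)*(2)) / -4 = 4

(4, 2)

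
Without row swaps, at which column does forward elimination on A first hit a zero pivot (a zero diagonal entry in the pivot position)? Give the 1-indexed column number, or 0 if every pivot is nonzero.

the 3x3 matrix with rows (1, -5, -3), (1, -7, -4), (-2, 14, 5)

Naive forward elimination:
R2 <- R2 - (1)*R1:  [  0  -2  -1 ]
R3 <- R3 - (-2)*R1:  [  0   4  -1 ]
R3 <- R3 - (-2)*R2:  [  0   0  -3 ]
All pivots nonzero; naive elimination completes without hitting a zero pivot.

first zero-pivot column = 0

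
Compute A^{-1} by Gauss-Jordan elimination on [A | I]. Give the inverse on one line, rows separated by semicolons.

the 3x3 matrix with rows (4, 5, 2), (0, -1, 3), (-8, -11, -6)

Gauss-Jordan on [A | I]:
R1 <- (1/4)*R1:  [   1  5/4  1/2  |  1/4    0    0 ]
R3 <- R3 - (-8)*R1:  [  0  -1  -2  |   2   0   1 ]
R2 <- (1/-1)*R2:  [  0   1  -3  |   0  -1   0 ]
R1 <- R1 - (5/4)*R2:  [    1     0  17/4  |   1/4   5/4     0 ]
R3 <- R3 - (-1)*R2:  [  0   0  -5  |   2  -1   1 ]
R3 <- (1/-5)*R3:  [    0     0     1  |  -2/5   1/5  -1/5 ]
R1 <- R1 - (17/4)*R3:  [     1      0      0  |  39/20    2/5  17/20 ]
R2 <- R2 - (-3)*R3:  [    0     1     0  |  -6/5  -2/5  -3/5 ]
Right block of [I | A^{-1}] is the inverse:
[ 39/20   2/5  17/20 ]
[  -6/5  -2/5   -3/5 ]
[  -2/5   1/5   -1/5 ]

inverse = [39/20 2/5 17/20; -6/5 -2/5 -3/5; -2/5 1/5 -1/5]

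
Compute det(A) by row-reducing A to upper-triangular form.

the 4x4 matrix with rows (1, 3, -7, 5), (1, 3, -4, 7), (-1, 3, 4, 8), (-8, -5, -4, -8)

det(A) = -441

Forward elimination:
R2 <- R2 - (1)*R1:  [ 0  0  3  2 ]
R3 <- R3 - (-1)*R1:  [  0   6  -3  13 ]
R4 <- R4 - (-8)*R1:  [   0   19  -60   32 ]
R2 <-> R3   (pivot in column 2 was zero)
[ 1   3   -7   5 ]
[ 0   6   -3  13 ]
[ 0   0    3   2 ]
[ 0  19  -60  32 ]
R4 <- R4 - (19/6)*R2:  [      0       0  -101/2   -55/6 ]
R4 <- R4 - (-101/6)*R3:  [    0     0     0  49/2 ]
Upper-triangular form:
[ 1  3  -7     5 ]
[ 0  6  -3    13 ]
[ 0  0   3     2 ]
[ 0  0   0  49/2 ]
det(A) = (-1)^1 * (1) * (6) * (3) * (49/2) = -441  (1 row swap -> sign -1)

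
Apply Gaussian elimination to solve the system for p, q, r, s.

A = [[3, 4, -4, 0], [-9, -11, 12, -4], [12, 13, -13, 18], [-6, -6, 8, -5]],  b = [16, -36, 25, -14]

Forward elimination on [A|b]:
R2 <- R2 - (-3)*R1:  [  0   1   0  -4  12 ]
R3 <- R3 - (4)*R1:  [   0   -3    3   18  -39 ]
R4 <- R4 - (-2)*R1:  [  0   2   0  -5  18 ]
R3 <- R3 - (-3)*R2:  [  0   0   3   6  -3 ]
R4 <- R4 - (2)*R2:  [  0   0   0   3  -6 ]
Row echelon form:
[ 3  4  -4   0  |  16 ]
[ 0  1   0  -4  |  12 ]
[ 0  0   3   6  |  -3 ]
[ 0  0   0   3  |  -6 ]
Back-substitution:
s = (-6) / 3 = -2
r = (-3 - (6)*(-2)) / 3 = 3
q = (12 - (-4)*(-2)) / 1 = 4
p = (16 - (4)*(4) - (-4)*(3)) / 3 = 4

(4, 4, 3, -2)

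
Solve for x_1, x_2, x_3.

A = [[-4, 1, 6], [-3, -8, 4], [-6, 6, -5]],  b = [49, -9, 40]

(-5, 5, 4)

Forward elimination on [A|b]:
R2 <- R2 - (3/4)*R1:  [      0   -35/4    -1/2  -183/4 ]
R3 <- R3 - (3/2)*R1:  [     0    9/2    -14  -67/2 ]
R3 <- R3 - (-18/35)*R2:  [        0         0   -499/35  -1996/35 ]
Row echelon form:
[ -4      1        6  |        49 ]
[  0  -35/4     -1/2  |    -183/4 ]
[  0      0  -499/35  |  -1996/35 ]
Back-substitution:
x_3 = (-1996/35) / (-499/35) = 4
x_2 = (-183/4 - (-1/2)*(4)) / (-35/4) = 5
x_1 = (49 - (1)*(5) - (6)*(4)) / -4 = -5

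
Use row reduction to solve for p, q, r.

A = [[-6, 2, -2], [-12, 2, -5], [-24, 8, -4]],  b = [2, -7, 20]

Forward elimination on [A|b]:
R2 <- R2 - (2)*R1:  [   0   -2   -1  -11 ]
R3 <- R3 - (4)*R1:  [  0   0   4  12 ]
Row echelon form:
[ -6   2  -2  |    2 ]
[  0  -2  -1  |  -11 ]
[  0   0   4  |   12 ]
Back-substitution:
r = (12) / 4 = 3
q = (-11 - (-1)*(3)) / -2 = 4
p = (2 - (2)*(4) - (-2)*(3)) / -6 = 0

(0, 4, 3)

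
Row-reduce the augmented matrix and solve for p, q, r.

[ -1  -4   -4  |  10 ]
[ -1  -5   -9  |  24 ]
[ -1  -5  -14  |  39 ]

(-2, 1, -3)

Forward elimination on [A|b]:
R2 <- R2 - (1)*R1:  [  0  -1  -5  14 ]
R3 <- R3 - (1)*R1:  [   0   -1  -10   29 ]
R3 <- R3 - (1)*R2:  [  0   0  -5  15 ]
Row echelon form:
[ -1  -4  -4  |  10 ]
[  0  -1  -5  |  14 ]
[  0   0  -5  |  15 ]
Back-substitution:
r = (15) / -5 = -3
q = (14 - (-5)*(-3)) / -1 = 1
p = (10 - (-4)*(1) - (-4)*(-3)) / -1 = -2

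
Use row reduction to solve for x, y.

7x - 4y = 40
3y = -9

Forward elimination on [A|b]:
Row echelon form:
[ 7  -4  |  40 ]
[ 0   3  |  -9 ]
Back-substitution:
y = (-9) / 3 = -3
x = (40 - (-4)*(-3)) / 7 = 4

(4, -3)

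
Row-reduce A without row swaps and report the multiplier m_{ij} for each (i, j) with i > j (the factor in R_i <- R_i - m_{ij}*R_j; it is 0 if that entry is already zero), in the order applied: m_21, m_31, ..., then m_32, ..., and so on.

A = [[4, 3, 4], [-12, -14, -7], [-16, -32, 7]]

Forward elimination:
R2 <- R2 - (-3)*R1:  [  0  -5   5 ]
R3 <- R3 - (-4)*R1:  [   0  -20   23 ]
R3 <- R3 - (4)*R2:  [ 0  0  3 ]
Multipliers (in order of application): m_{21} = -3, m_{31} = -4, m_{32} = 4

multipliers: -3, -4, 4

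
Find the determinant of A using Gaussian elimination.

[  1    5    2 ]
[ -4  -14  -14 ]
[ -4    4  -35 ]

det(A) = -18

Forward elimination:
R2 <- R2 - (-4)*R1:  [  0   6  -6 ]
R3 <- R3 - (-4)*R1:  [   0   24  -27 ]
R3 <- R3 - (4)*R2:  [  0   0  -3 ]
Upper-triangular form:
[ 1  5   2 ]
[ 0  6  -6 ]
[ 0  0  -3 ]
det(A) = (-1)^0 * (1) * (6) * (-3) = -18  (0 row swaps -> sign +1)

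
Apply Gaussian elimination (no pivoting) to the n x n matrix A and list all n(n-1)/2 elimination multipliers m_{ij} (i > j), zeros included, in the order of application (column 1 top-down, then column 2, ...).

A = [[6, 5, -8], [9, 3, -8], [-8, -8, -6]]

Forward elimination:
R2 <- R2 - (3/2)*R1:  [    0  -9/2     4 ]
R3 <- R3 - (-4/3)*R1:  [     0   -4/3  -50/3 ]
R3 <- R3 - (8/27)*R2:  [       0        0  -482/27 ]
Multipliers (in order of application): m_{21} = 3/2, m_{31} = -4/3, m_{32} = 8/27

multipliers: 3/2, -4/3, 8/27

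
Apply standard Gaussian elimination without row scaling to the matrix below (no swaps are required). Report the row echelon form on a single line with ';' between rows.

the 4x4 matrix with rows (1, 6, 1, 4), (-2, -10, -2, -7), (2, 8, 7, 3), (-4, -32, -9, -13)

Forward elimination:
R2 <- R2 - (-2)*R1:  [ 0  2  0  1 ]
R3 <- R3 - (2)*R1:  [  0  -4   5  -5 ]
R4 <- R4 - (-4)*R1:  [  0  -8  -5   3 ]
R3 <- R3 - (-2)*R2:  [  0   0   5  -3 ]
R4 <- R4 - (-4)*R2:  [  0   0  -5   7 ]
R4 <- R4 - (-1)*R3:  [ 0  0  0  4 ]
Row echelon form:
[ 1  6  1   4 ]
[ 0  2  0   1 ]
[ 0  0  5  -3 ]
[ 0  0  0   4 ]

REF = [1 6 1 4; 0 2 0 1; 0 0 5 -3; 0 0 0 4]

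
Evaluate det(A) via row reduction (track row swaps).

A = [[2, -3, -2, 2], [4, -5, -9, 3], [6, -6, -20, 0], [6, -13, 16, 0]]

Forward elimination:
R2 <- R2 - (2)*R1:  [  0   1  -5  -1 ]
R3 <- R3 - (3)*R1:  [   0    3  -14   -6 ]
R4 <- R4 - (3)*R1:  [  0  -4  22  -6 ]
R3 <- R3 - (3)*R2:  [  0   0   1  -3 ]
R4 <- R4 - (-4)*R2:  [   0    0    2  -10 ]
R4 <- R4 - (2)*R3:  [  0   0   0  -4 ]
Upper-triangular form:
[ 2  -3  -2   2 ]
[ 0   1  -5  -1 ]
[ 0   0   1  -3 ]
[ 0   0   0  -4 ]
det(A) = (-1)^0 * (2) * (1) * (1) * (-4) = -8  (0 row swaps -> sign +1)

det(A) = -8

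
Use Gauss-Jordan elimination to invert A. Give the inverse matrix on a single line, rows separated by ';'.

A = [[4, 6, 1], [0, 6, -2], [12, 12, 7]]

Gauss-Jordan on [A | I]:
R1 <- (1/4)*R1:  [   1  3/2  1/4  |  1/4    0    0 ]
R3 <- R3 - (12)*R1:  [  0  -6   4  |  -3   0   1 ]
R2 <- (1/6)*R2:  [    0     1  -1/3  |     0   1/6     0 ]
R1 <- R1 - (3/2)*R2:  [    1     0   3/4  |   1/4  -1/4     0 ]
R3 <- R3 - (-6)*R2:  [  0   0   2  |  -3   1   1 ]
R3 <- (1/2)*R3:  [    0     0     1  |  -3/2   1/2   1/2 ]
R1 <- R1 - (3/4)*R3:  [    1     0     0  |  11/8  -5/8  -3/8 ]
R2 <- R2 - (-1/3)*R3:  [    0     1     0  |  -1/2   1/3   1/6 ]
Right block of [I | A^{-1}] is the inverse:
[ 11/8  -5/8  -3/8 ]
[ -1/2   1/3   1/6 ]
[ -3/2   1/2   1/2 ]

inverse = [11/8 -5/8 -3/8; -1/2 1/3 1/6; -3/2 1/2 1/2]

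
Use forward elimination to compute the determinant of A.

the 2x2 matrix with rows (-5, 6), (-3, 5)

det(A) = -7

Forward elimination:
R2 <- R2 - (3/5)*R1:  [   0  7/5 ]
Upper-triangular form:
[ -5    6 ]
[  0  7/5 ]
det(A) = (-1)^0 * (-5) * (7/5) = -7  (0 row swaps -> sign +1)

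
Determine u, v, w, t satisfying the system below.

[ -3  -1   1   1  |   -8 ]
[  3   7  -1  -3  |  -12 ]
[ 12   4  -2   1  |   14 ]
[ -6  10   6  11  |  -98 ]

Forward elimination on [A|b]:
R2 <- R2 - (-1)*R1:  [   0    6    0   -2  -20 ]
R3 <- R3 - (-4)*R1:  [   0    0    2    5  -18 ]
R4 <- R4 - (2)*R1:  [   0   12    4    9  -82 ]
R4 <- R4 - (2)*R2:  [   0    0    4   13  -42 ]
R4 <- R4 - (2)*R3:  [  0   0   0   3  -6 ]
Row echelon form:
[ -3  -1  1   1  |   -8 ]
[  0   6  0  -2  |  -20 ]
[  0   0  2   5  |  -18 ]
[  0   0  0   3  |   -6 ]
Back-substitution:
t = (-6) / 3 = -2
w = (-18 - (5)*(-2)) / 2 = -4
v = (-20 - (-2)*(-2)) / 6 = -4
u = (-8 - (-1)*(-4) - (1)*(-4) - (1)*(-2)) / -3 = 2

(2, -4, -4, -2)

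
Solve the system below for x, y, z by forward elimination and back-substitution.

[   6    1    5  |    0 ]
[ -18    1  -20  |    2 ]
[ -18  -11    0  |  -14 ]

(2, -2, -2)

Forward elimination on [A|b]:
R2 <- R2 - (-3)*R1:  [  0   4  -5   2 ]
R3 <- R3 - (-3)*R1:  [   0   -8   15  -14 ]
R3 <- R3 - (-2)*R2:  [   0    0    5  -10 ]
Row echelon form:
[ 6  1   5  |    0 ]
[ 0  4  -5  |    2 ]
[ 0  0   5  |  -10 ]
Back-substitution:
z = (-10) / 5 = -2
y = (2 - (-5)*(-2)) / 4 = -2
x = (0 - (1)*(-2) - (5)*(-2)) / 6 = 2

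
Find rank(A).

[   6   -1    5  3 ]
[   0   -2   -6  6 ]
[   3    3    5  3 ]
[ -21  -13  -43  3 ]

Row reduction:
R3 <- R3 - (1/2)*R1:  [   0  7/2  5/2  3/2 ]
R4 <- R4 - (-7/2)*R1:  [     0  -33/2  -51/2   27/2 ]
R3 <- R3 - (-7/4)*R2:  [  0   0  -8  12 ]
R4 <- R4 - (33/4)*R2:  [   0    0   24  -36 ]
R4 <- R4 - (-3)*R3:  [ 0  0  0  0 ]
Row echelon form:
[ 6  -1   5   3 ]
[ 0  -2  -6   6 ]
[ 0   0  -8  12 ]
[ 0   0   0   0 ]
Nonzero rows / pivot columns: 3

rank(A) = 3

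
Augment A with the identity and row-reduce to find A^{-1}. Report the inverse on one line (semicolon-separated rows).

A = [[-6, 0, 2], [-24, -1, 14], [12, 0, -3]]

Gauss-Jordan on [A | I]:
R1 <- (1/-6)*R1:  [    1     0  -1/3  |  -1/6     0     0 ]
R2 <- R2 - (-24)*R1:  [  0  -1   6  |  -4   1   0 ]
R3 <- R3 - (12)*R1:  [ 0  0  1  |  2  0  1 ]
R2 <- (1/-1)*R2:  [  0   1  -6  |   4  -1   0 ]
R1 <- R1 - (-1/3)*R3:  [   1    0    0  |  1/2    0  1/3 ]
R2 <- R2 - (-6)*R3:  [  0   1   0  |  16  -1   6 ]
Right block of [I | A^{-1}] is the inverse:
[ 1/2   0  1/3 ]
[  16  -1    6 ]
[   2   0    1 ]

inverse = [1/2 0 1/3; 16 -1 6; 2 0 1]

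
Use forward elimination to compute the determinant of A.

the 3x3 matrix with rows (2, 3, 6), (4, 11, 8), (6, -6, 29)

det(A) = -10

Forward elimination:
R2 <- R2 - (2)*R1:  [  0   5  -4 ]
R3 <- R3 - (3)*R1:  [   0  -15   11 ]
R3 <- R3 - (-3)*R2:  [  0   0  -1 ]
Upper-triangular form:
[ 2  3   6 ]
[ 0  5  -4 ]
[ 0  0  -1 ]
det(A) = (-1)^0 * (2) * (5) * (-1) = -10  (0 row swaps -> sign +1)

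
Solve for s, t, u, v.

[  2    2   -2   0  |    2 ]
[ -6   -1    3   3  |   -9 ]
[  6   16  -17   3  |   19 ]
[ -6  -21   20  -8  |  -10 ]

(-1, 0, -2, -3)

Forward elimination on [A|b]:
R2 <- R2 - (-3)*R1:  [  0   5  -3   3  -3 ]
R3 <- R3 - (3)*R1:  [   0   10  -11    3   13 ]
R4 <- R4 - (-3)*R1:  [   0  -15   14   -8   -4 ]
R3 <- R3 - (2)*R2:  [  0   0  -5  -3  19 ]
R4 <- R4 - (-3)*R2:  [   0    0    5    1  -13 ]
R4 <- R4 - (-1)*R3:  [  0   0   0  -2   6 ]
Row echelon form:
[ 2  2  -2   0  |   2 ]
[ 0  5  -3   3  |  -3 ]
[ 0  0  -5  -3  |  19 ]
[ 0  0   0  -2  |   6 ]
Back-substitution:
v = (6) / -2 = -3
u = (19 - (-3)*(-3)) / -5 = -2
t = (-3 - (-3)*(-2) - (3)*(-3)) / 5 = 0
s = (2 - (2)*(0) - (-2)*(-2)) / 2 = -1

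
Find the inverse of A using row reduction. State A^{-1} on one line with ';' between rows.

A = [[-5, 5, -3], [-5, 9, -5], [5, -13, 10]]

Gauss-Jordan on [A | I]:
R1 <- (1/-5)*R1:  [    1    -1   3/5  |  -1/5     0     0 ]
R2 <- R2 - (-5)*R1:  [  0   4  -2  |  -1   1   0 ]
R3 <- R3 - (5)*R1:  [  0  -8   7  |   1   0   1 ]
R2 <- (1/4)*R2:  [    0     1  -1/2  |  -1/4   1/4     0 ]
R1 <- R1 - (-1)*R2:  [     1      0   1/10  |  -9/20    1/4      0 ]
R3 <- R3 - (-8)*R2:  [  0   0   3  |  -1   2   1 ]
R3 <- (1/3)*R3:  [    0     0     1  |  -1/3   2/3   1/3 ]
R1 <- R1 - (1/10)*R3:  [     1      0      0  |  -5/12  11/60  -1/30 ]
R2 <- R2 - (-1/2)*R3:  [     0      1      0  |  -5/12   7/12    1/6 ]
Right block of [I | A^{-1}] is the inverse:
[ -5/12  11/60  -1/30 ]
[ -5/12   7/12    1/6 ]
[  -1/3    2/3    1/3 ]

inverse = [-5/12 11/60 -1/30; -5/12 7/12 1/6; -1/3 2/3 1/3]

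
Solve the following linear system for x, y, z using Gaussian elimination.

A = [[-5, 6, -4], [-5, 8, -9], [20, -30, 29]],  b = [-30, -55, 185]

(2, 0, 5)

Forward elimination on [A|b]:
R2 <- R2 - (1)*R1:  [   0    2   -5  -25 ]
R3 <- R3 - (-4)*R1:  [  0  -6  13  65 ]
R3 <- R3 - (-3)*R2:  [   0    0   -2  -10 ]
Row echelon form:
[ -5  6  -4  |  -30 ]
[  0  2  -5  |  -25 ]
[  0  0  -2  |  -10 ]
Back-substitution:
z = (-10) / -2 = 5
y = (-25 - (-5)*(5)) / 2 = 0
x = (-30 - (6)*(0) - (-4)*(5)) / -5 = 2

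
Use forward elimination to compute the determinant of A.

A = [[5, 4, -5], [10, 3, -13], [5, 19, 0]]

det(A) = 100

Forward elimination:
R2 <- R2 - (2)*R1:  [  0  -5  -3 ]
R3 <- R3 - (1)*R1:  [  0  15   5 ]
R3 <- R3 - (-3)*R2:  [  0   0  -4 ]
Upper-triangular form:
[ 5   4  -5 ]
[ 0  -5  -3 ]
[ 0   0  -4 ]
det(A) = (-1)^0 * (5) * (-5) * (-4) = 100  (0 row swaps -> sign +1)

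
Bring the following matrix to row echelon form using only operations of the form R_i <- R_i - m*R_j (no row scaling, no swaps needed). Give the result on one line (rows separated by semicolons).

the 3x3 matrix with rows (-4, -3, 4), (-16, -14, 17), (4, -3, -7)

REF = [-4 -3 4; 0 -2 1; 0 0 -6]

Forward elimination:
R2 <- R2 - (4)*R1:  [  0  -2   1 ]
R3 <- R3 - (-1)*R1:  [  0  -6  -3 ]
R3 <- R3 - (3)*R2:  [  0   0  -6 ]
Row echelon form:
[ -4  -3   4 ]
[  0  -2   1 ]
[  0   0  -6 ]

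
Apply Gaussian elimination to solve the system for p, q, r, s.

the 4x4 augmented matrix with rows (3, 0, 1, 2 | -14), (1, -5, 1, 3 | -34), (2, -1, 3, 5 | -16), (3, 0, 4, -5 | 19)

Forward elimination on [A|b]:
R2 <- R2 - (1/3)*R1:  [     0     -5    2/3    7/3  -88/3 ]
R3 <- R3 - (2/3)*R1:  [     0     -1    7/3   11/3  -20/3 ]
R4 <- R4 - (1)*R1:  [  0   0   3  -7  33 ]
R3 <- R3 - (1/5)*R2:  [    0     0  11/5  16/5  -4/5 ]
R4 <- R4 - (15/11)*R3:  [       0        0        0  -125/11   375/11 ]
Row echelon form:
[ 3   0     1        2  |     -14 ]
[ 0  -5   2/3      7/3  |   -88/3 ]
[ 0   0  11/5     16/5  |    -4/5 ]
[ 0   0     0  -125/11  |  375/11 ]
Back-substitution:
s = (375/11) / (-125/11) = -3
r = (-4/5 - (16/5)*(-3)) / (11/5) = 4
q = (-88/3 - (2/3)*(4) - (7/3)*(-3)) / -5 = 5
p = (-14 - (1)*(4) - (2)*(-3)) / 3 = -4

(-4, 5, 4, -3)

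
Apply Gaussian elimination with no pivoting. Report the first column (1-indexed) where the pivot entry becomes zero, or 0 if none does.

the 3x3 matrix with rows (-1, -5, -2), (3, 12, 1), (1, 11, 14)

first zero-pivot column = 0

Naive forward elimination:
R2 <- R2 - (-3)*R1:  [  0  -3  -5 ]
R3 <- R3 - (-1)*R1:  [  0   6  12 ]
R3 <- R3 - (-2)*R2:  [ 0  0  2 ]
All pivots nonzero; naive elimination completes without hitting a zero pivot.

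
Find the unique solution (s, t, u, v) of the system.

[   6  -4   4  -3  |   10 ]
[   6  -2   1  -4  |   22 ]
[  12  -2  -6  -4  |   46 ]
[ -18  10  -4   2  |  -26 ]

(4, 5, 0, -2)

Forward elimination on [A|b]:
R2 <- R2 - (1)*R1:  [  0   2  -3  -1  12 ]
R3 <- R3 - (2)*R1:  [   0    6  -14    2   26 ]
R4 <- R4 - (-3)*R1:  [  0  -2   8  -7   4 ]
R3 <- R3 - (3)*R2:  [   0    0   -5    5  -10 ]
R4 <- R4 - (-1)*R2:  [  0   0   5  -8  16 ]
R4 <- R4 - (-1)*R3:  [  0   0   0  -3   6 ]
Row echelon form:
[ 6  -4   4  -3  |   10 ]
[ 0   2  -3  -1  |   12 ]
[ 0   0  -5   5  |  -10 ]
[ 0   0   0  -3  |    6 ]
Back-substitution:
v = (6) / -3 = -2
u = (-10 - (5)*(-2)) / -5 = 0
t = (12 - (-3)*(0) - (-1)*(-2)) / 2 = 5
s = (10 - (-4)*(5) - (4)*(0) - (-3)*(-2)) / 6 = 4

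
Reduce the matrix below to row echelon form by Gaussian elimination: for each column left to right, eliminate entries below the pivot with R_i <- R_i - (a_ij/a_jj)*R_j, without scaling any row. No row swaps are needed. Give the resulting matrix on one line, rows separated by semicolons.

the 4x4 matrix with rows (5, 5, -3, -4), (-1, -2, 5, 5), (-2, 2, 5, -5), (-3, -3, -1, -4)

Forward elimination:
R2 <- R2 - (-1/5)*R1:  [    0    -1  22/5  21/5 ]
R3 <- R3 - (-2/5)*R1:  [     0      4   19/5  -33/5 ]
R4 <- R4 - (-3/5)*R1:  [     0      0  -14/5  -32/5 ]
R3 <- R3 - (-4)*R2:  [     0      0  107/5   51/5 ]
R4 <- R4 - (-14/107)*R3:  [        0         0         0  -542/107 ]
Row echelon form:
[ 5   5     -3        -4 ]
[ 0  -1   22/5      21/5 ]
[ 0   0  107/5      51/5 ]
[ 0   0      0  -542/107 ]

REF = [5 5 -3 -4; 0 -1 22/5 21/5; 0 0 107/5 51/5; 0 0 0 -542/107]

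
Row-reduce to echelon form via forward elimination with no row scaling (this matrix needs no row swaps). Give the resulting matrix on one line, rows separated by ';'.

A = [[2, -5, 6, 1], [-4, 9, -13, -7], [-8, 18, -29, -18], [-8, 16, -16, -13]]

Forward elimination:
R2 <- R2 - (-2)*R1:  [  0  -1  -1  -5 ]
R3 <- R3 - (-4)*R1:  [   0   -2   -5  -14 ]
R4 <- R4 - (-4)*R1:  [  0  -4   8  -9 ]
R3 <- R3 - (2)*R2:  [  0   0  -3  -4 ]
R4 <- R4 - (4)*R2:  [  0   0  12  11 ]
R4 <- R4 - (-4)*R3:  [  0   0   0  -5 ]
Row echelon form:
[ 2  -5   6   1 ]
[ 0  -1  -1  -5 ]
[ 0   0  -3  -4 ]
[ 0   0   0  -5 ]

REF = [2 -5 6 1; 0 -1 -1 -5; 0 0 -3 -4; 0 0 0 -5]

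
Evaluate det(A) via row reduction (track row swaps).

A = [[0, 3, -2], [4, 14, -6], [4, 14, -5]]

det(A) = -12

Forward elimination:
R1 <-> R2   (pivot in column 1 was zero)
[ 4  14  -6 ]
[ 0   3  -2 ]
[ 4  14  -5 ]
R3 <- R3 - (1)*R1:  [ 0  0  1 ]
Upper-triangular form:
[ 4  14  -6 ]
[ 0   3  -2 ]
[ 0   0   1 ]
det(A) = (-1)^1 * (4) * (3) * (1) = -12  (1 row swap -> sign -1)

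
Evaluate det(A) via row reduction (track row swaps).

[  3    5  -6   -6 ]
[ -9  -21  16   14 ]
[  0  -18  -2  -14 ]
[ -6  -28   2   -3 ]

Forward elimination:
R2 <- R2 - (-3)*R1:  [  0  -6  -2  -4 ]
R4 <- R4 - (-2)*R1:  [   0  -18  -10  -15 ]
R3 <- R3 - (3)*R2:  [  0   0   4  -2 ]
R4 <- R4 - (3)*R2:  [  0   0  -4  -3 ]
R4 <- R4 - (-1)*R3:  [  0   0   0  -5 ]
Upper-triangular form:
[ 3   5  -6  -6 ]
[ 0  -6  -2  -4 ]
[ 0   0   4  -2 ]
[ 0   0   0  -5 ]
det(A) = (-1)^0 * (3) * (-6) * (4) * (-5) = 360  (0 row swaps -> sign +1)

det(A) = 360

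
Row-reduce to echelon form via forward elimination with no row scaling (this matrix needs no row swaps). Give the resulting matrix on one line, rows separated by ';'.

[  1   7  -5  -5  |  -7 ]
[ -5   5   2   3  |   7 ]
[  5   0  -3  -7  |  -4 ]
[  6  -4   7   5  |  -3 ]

Forward elimination:
R2 <- R2 - (-5)*R1:  [   0   40  -23  -22  -28 ]
R3 <- R3 - (5)*R1:  [   0  -35   22   18   31 ]
R4 <- R4 - (6)*R1:  [   0  -46   37   35   39 ]
R3 <- R3 - (-7/8)*R2:  [    0     0  15/8  -5/4  13/2 ]
R4 <- R4 - (-23/20)*R2:  [      0       0  211/20   97/10    34/5 ]
R4 <- R4 - (422/75)*R3:  [        0         0         0    251/15  -2233/75 ]
Row echelon form:
[ 1   7    -5      -5  |        -7 ]
[ 0  40   -23     -22  |       -28 ]
[ 0   0  15/8    -5/4  |      13/2 ]
[ 0   0     0  251/15  |  -2233/75 ]

REF = [1 7 -5 -5 -7; 0 40 -23 -22 -28; 0 0 15/8 -5/4 13/2; 0 0 0 251/15 -2233/75]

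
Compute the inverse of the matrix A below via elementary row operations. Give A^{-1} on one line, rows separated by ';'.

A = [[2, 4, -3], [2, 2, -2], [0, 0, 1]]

inverse = [-1/2 1 1/2; 1/2 -1/2 1/2; 0 0 1]

Gauss-Jordan on [A | I]:
R1 <- (1/2)*R1:  [    1     2  -3/2  |   1/2     0     0 ]
R2 <- R2 - (2)*R1:  [  0  -2   1  |  -1   1   0 ]
R2 <- (1/-2)*R2:  [    0     1  -1/2  |   1/2  -1/2     0 ]
R1 <- R1 - (2)*R2:  [    1     0  -1/2  |  -1/2     1     0 ]
R1 <- R1 - (-1/2)*R3:  [    1     0     0  |  -1/2     1   1/2 ]
R2 <- R2 - (-1/2)*R3:  [    0     1     0  |   1/2  -1/2   1/2 ]
Right block of [I | A^{-1}] is the inverse:
[ -1/2     1  1/2 ]
[  1/2  -1/2  1/2 ]
[    0     0    1 ]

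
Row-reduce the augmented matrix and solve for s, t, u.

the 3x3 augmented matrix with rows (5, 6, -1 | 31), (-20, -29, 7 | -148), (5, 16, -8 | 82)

(2, 3, -3)

Forward elimination on [A|b]:
R2 <- R2 - (-4)*R1:  [   0   -5    3  -24 ]
R3 <- R3 - (1)*R1:  [  0  10  -7  51 ]
R3 <- R3 - (-2)*R2:  [  0   0  -1   3 ]
Row echelon form:
[ 5   6  -1  |   31 ]
[ 0  -5   3  |  -24 ]
[ 0   0  -1  |    3 ]
Back-substitution:
u = (3) / -1 = -3
t = (-24 - (3)*(-3)) / -5 = 3
s = (31 - (6)*(3) - (-1)*(-3)) / 5 = 2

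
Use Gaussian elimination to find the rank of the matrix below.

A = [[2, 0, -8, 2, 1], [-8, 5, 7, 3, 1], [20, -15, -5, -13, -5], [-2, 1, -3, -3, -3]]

rank(A) = 3

Row reduction:
R2 <- R2 - (-4)*R1:  [   0    5  -25   11    5 ]
R3 <- R3 - (10)*R1:  [   0  -15   75  -33  -15 ]
R4 <- R4 - (-1)*R1:  [   0    1  -11   -1   -2 ]
R3 <- R3 - (-3)*R2:  [ 0  0  0  0  0 ]
R4 <- R4 - (1/5)*R2:  [     0      0     -6  -16/5     -3 ]
R3 <-> R4   (pivot in column 3 was zero)
[ 2  0   -8      2   1 ]
[ 0  5  -25     11   5 ]
[ 0  0   -6  -16/5  -3 ]
[ 0  0    0      0   0 ]
Row echelon form:
[ 2  0   -8      2   1 ]
[ 0  5  -25     11   5 ]
[ 0  0   -6  -16/5  -3 ]
[ 0  0    0      0   0 ]
Nonzero rows / pivot columns: 3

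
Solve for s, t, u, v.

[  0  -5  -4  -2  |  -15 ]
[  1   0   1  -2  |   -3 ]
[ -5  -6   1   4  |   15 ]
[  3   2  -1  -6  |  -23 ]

(2, -1, 3, 4)

Forward elimination on [A|b]:
R1 <-> R2   (pivot in column 1 was zero)
[  1   0   1  -2   -3 ]
[  0  -5  -4  -2  -15 ]
[ -5  -6   1   4   15 ]
[  3   2  -1  -6  -23 ]
R3 <- R3 - (-5)*R1:  [  0  -6   6  -6   0 ]
R4 <- R4 - (3)*R1:  [   0    2   -4    0  -14 ]
R3 <- R3 - (6/5)*R2:  [     0      0   54/5  -18/5     18 ]
R4 <- R4 - (-2/5)*R2:  [     0      0  -28/5   -4/5    -20 ]
R4 <- R4 - (-14/27)*R3:  [     0      0      0   -8/3  -32/3 ]
Row echelon form:
[ 1   0     1     -2  |     -3 ]
[ 0  -5    -4     -2  |    -15 ]
[ 0   0  54/5  -18/5  |     18 ]
[ 0   0     0   -8/3  |  -32/3 ]
Back-substitution:
v = (-32/3) / (-8/3) = 4
u = (18 - (-18/5)*(4)) / (54/5) = 3
t = (-15 - (-4)*(3) - (-2)*(4)) / -5 = -1
s = (-3 - (1)*(3) - (-2)*(4)) / 1 = 2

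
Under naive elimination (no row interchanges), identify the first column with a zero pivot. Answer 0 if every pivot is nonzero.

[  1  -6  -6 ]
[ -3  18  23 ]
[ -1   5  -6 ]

Naive forward elimination:
R2 <- R2 - (-3)*R1:  [ 0  0  5 ]
R3 <- R3 - (-1)*R1:  [   0   -1  -12 ]
Matrix at this point:
[ 1  -6   -6 ]
[ 0   0    5 ]
[ 0  -1  -12 ]
Pivot entry (2,2) is zero but row 3 has -1 in column 2 -> naive elimination stops; a row interchange (e.g. R2 <-> R3) would be required here.

first zero-pivot column = 2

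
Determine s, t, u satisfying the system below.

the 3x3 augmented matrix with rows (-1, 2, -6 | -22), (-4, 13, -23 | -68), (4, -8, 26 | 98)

Forward elimination on [A|b]:
R2 <- R2 - (4)*R1:  [  0   5   1  20 ]
R3 <- R3 - (-4)*R1:  [  0   0   2  10 ]
Row echelon form:
[ -1  2  -6  |  -22 ]
[  0  5   1  |   20 ]
[  0  0   2  |   10 ]
Back-substitution:
u = (10) / 2 = 5
t = (20 - (1)*(5)) / 5 = 3
s = (-22 - (2)*(3) - (-6)*(5)) / -1 = -2

(-2, 3, 5)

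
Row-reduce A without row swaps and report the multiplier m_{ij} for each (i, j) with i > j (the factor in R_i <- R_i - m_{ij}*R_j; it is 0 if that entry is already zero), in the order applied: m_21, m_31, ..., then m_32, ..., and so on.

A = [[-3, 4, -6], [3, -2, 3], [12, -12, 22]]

multipliers: -1, -4, 2

Forward elimination:
R2 <- R2 - (-1)*R1:  [  0   2  -3 ]
R3 <- R3 - (-4)*R1:  [  0   4  -2 ]
R3 <- R3 - (2)*R2:  [ 0  0  4 ]
Multipliers (in order of application): m_{21} = -1, m_{31} = -4, m_{32} = 2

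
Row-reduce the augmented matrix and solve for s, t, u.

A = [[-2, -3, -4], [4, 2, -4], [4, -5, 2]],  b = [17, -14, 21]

(-1, -5, 0)

Forward elimination on [A|b]:
R2 <- R2 - (-2)*R1:  [   0   -4  -12   20 ]
R3 <- R3 - (-2)*R1:  [   0  -11   -6   55 ]
R3 <- R3 - (11/4)*R2:  [  0   0  27   0 ]
Row echelon form:
[ -2  -3   -4  |  17 ]
[  0  -4  -12  |  20 ]
[  0   0   27  |   0 ]
Back-substitution:
u = (0) / 27 = 0
t = (20 - (-12)*(0)) / -4 = -5
s = (17 - (-3)*(-5) - (-4)*(0)) / -2 = -1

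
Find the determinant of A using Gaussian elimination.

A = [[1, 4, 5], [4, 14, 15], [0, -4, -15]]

det(A) = 10

Forward elimination:
R2 <- R2 - (4)*R1:  [  0  -2  -5 ]
R3 <- R3 - (2)*R2:  [  0   0  -5 ]
Upper-triangular form:
[ 1   4   5 ]
[ 0  -2  -5 ]
[ 0   0  -5 ]
det(A) = (-1)^0 * (1) * (-2) * (-5) = 10  (0 row swaps -> sign +1)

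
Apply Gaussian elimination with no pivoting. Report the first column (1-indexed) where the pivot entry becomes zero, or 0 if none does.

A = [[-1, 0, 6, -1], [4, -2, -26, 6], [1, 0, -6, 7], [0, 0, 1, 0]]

first zero-pivot column = 3

Naive forward elimination:
R2 <- R2 - (-4)*R1:  [  0  -2  -2   2 ]
R3 <- R3 - (-1)*R1:  [ 0  0  0  6 ]
Matrix at this point:
[ -1   0   6  -1 ]
[  0  -2  -2   2 ]
[  0   0   0   6 ]
[  0   0   1   0 ]
Pivot entry (3,3) is zero but row 4 has 1 in column 3 -> naive elimination stops; a row interchange (e.g. R3 <-> R4) would be required here.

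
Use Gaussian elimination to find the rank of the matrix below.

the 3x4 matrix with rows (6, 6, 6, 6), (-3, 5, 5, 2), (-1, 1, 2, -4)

Row reduction:
R2 <- R2 - (-1/2)*R1:  [ 0  8  8  5 ]
R3 <- R3 - (-1/6)*R1:  [  0   2   3  -3 ]
R3 <- R3 - (1/4)*R2:  [     0      0      1  -17/4 ]
Row echelon form:
[ 6  6  6      6 ]
[ 0  8  8      5 ]
[ 0  0  1  -17/4 ]
Nonzero rows / pivot columns: 3

rank(A) = 3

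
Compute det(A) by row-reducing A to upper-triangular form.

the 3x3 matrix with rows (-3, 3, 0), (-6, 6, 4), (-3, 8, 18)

Forward elimination:
R2 <- R2 - (2)*R1:  [ 0  0  4 ]
R3 <- R3 - (1)*R1:  [  0   5  18 ]
R2 <-> R3   (pivot in column 2 was zero)
[ -3  3   0 ]
[  0  5  18 ]
[  0  0   4 ]
Upper-triangular form:
[ -3  3   0 ]
[  0  5  18 ]
[  0  0   4 ]
det(A) = (-1)^1 * (-3) * (5) * (4) = 60  (1 row swap -> sign -1)

det(A) = 60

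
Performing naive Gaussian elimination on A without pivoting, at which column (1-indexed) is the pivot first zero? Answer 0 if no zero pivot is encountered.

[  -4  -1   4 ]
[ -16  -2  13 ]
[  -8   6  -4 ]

Naive forward elimination:
R2 <- R2 - (4)*R1:  [  0   2  -3 ]
R3 <- R3 - (2)*R1:  [   0    8  -12 ]
R3 <- R3 - (4)*R2:  [ 0  0  0 ]
Matrix at this point:
[ -4  -1   4 ]
[  0   2  -3 ]
[  0   0   0 ]
Pivot entry (3,3) in the last row is zero and there are no rows below to swap with -> zero pivot in column 3 (A is singular).

first zero-pivot column = 3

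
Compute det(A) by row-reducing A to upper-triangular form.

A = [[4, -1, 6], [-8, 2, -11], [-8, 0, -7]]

det(A) = 8

Forward elimination:
R2 <- R2 - (-2)*R1:  [ 0  0  1 ]
R3 <- R3 - (-2)*R1:  [  0  -2   5 ]
R2 <-> R3   (pivot in column 2 was zero)
[ 4  -1  6 ]
[ 0  -2  5 ]
[ 0   0  1 ]
Upper-triangular form:
[ 4  -1  6 ]
[ 0  -2  5 ]
[ 0   0  1 ]
det(A) = (-1)^1 * (4) * (-2) * (1) = 8  (1 row swap -> sign -1)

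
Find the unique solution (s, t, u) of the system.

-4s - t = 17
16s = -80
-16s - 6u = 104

Forward elimination on [A|b]:
R2 <- R2 - (-4)*R1:  [   0   -4    0  -12 ]
R3 <- R3 - (4)*R1:  [  0   4  -6  36 ]
R3 <- R3 - (-1)*R2:  [  0   0  -6  24 ]
Row echelon form:
[ -4  -1   0  |   17 ]
[  0  -4   0  |  -12 ]
[  0   0  -6  |   24 ]
Back-substitution:
u = (24) / -6 = -4
t = (-12) / -4 = 3
s = (17 - (-1)*(3)) / -4 = -5

(-5, 3, -4)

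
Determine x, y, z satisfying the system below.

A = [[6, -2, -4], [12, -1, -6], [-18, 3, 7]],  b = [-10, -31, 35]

(-2, -5, 2)

Forward elimination on [A|b]:
R2 <- R2 - (2)*R1:  [   0    3    2  -11 ]
R3 <- R3 - (-3)*R1:  [  0  -3  -5   5 ]
R3 <- R3 - (-1)*R2:  [  0   0  -3  -6 ]
Row echelon form:
[ 6  -2  -4  |  -10 ]
[ 0   3   2  |  -11 ]
[ 0   0  -3  |   -6 ]
Back-substitution:
z = (-6) / -3 = 2
y = (-11 - (2)*(2)) / 3 = -5
x = (-10 - (-2)*(-5) - (-4)*(2)) / 6 = -2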